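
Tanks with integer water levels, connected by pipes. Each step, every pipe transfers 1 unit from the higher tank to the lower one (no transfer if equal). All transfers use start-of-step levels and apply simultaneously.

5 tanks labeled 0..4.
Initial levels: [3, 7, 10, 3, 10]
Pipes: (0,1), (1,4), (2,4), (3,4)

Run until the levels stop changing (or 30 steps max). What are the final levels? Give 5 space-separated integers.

Step 1: flows [1->0,4->1,2=4,4->3] -> levels [4 7 10 4 8]
Step 2: flows [1->0,4->1,2->4,4->3] -> levels [5 7 9 5 7]
Step 3: flows [1->0,1=4,2->4,4->3] -> levels [6 6 8 6 7]
Step 4: flows [0=1,4->1,2->4,4->3] -> levels [6 7 7 7 6]
Step 5: flows [1->0,1->4,2->4,3->4] -> levels [7 5 6 6 9]
Step 6: flows [0->1,4->1,4->2,4->3] -> levels [6 7 7 7 6]
  -> period-2 cycle: step 6 state = step 4 state; never stabilizes
  -> state at step 30: (30-4) mod 2 = 0, same as step 4 -> [6 7 7 7 6]

Answer: 6 7 7 7 6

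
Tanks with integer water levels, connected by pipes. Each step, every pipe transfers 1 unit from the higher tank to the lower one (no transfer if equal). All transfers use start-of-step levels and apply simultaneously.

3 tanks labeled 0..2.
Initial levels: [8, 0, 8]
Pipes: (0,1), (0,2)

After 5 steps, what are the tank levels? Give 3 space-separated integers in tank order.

Answer: 5 5 6

Derivation:
Step 1: flows [0->1,0=2] -> levels [7 1 8]
Step 2: flows [0->1,2->0] -> levels [7 2 7]
Step 3: flows [0->1,0=2] -> levels [6 3 7]
Step 4: flows [0->1,2->0] -> levels [6 4 6]
Step 5: flows [0->1,0=2] -> levels [5 5 6]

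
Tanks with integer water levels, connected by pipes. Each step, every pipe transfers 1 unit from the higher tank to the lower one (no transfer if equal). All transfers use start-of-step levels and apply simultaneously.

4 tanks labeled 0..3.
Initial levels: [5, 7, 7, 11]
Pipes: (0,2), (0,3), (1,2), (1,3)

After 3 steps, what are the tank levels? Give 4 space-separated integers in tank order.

Step 1: flows [2->0,3->0,1=2,3->1] -> levels [7 8 6 9]
Step 2: flows [0->2,3->0,1->2,3->1] -> levels [7 8 8 7]
Step 3: flows [2->0,0=3,1=2,1->3] -> levels [8 7 7 8]

Answer: 8 7 7 8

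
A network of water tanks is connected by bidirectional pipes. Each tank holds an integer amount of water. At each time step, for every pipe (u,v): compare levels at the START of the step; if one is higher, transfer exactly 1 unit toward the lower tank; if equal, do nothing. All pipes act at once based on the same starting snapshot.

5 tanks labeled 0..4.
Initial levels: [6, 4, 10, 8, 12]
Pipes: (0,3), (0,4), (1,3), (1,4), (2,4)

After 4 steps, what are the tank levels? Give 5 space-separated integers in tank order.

Answer: 9 8 8 7 8

Derivation:
Step 1: flows [3->0,4->0,3->1,4->1,4->2] -> levels [8 6 11 6 9]
Step 2: flows [0->3,4->0,1=3,4->1,2->4] -> levels [8 7 10 7 8]
Step 3: flows [0->3,0=4,1=3,4->1,2->4] -> levels [7 8 9 8 8]
Step 4: flows [3->0,4->0,1=3,1=4,2->4] -> levels [9 8 8 7 8]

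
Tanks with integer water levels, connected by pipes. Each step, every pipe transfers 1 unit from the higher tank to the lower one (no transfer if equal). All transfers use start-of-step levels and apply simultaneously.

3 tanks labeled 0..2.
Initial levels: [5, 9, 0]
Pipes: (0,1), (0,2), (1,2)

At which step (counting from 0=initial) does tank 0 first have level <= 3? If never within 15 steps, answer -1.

Answer: -1

Derivation:
Step 1: flows [1->0,0->2,1->2] -> levels [5 7 2]
Step 2: flows [1->0,0->2,1->2] -> levels [5 5 4]
Step 3: flows [0=1,0->2,1->2] -> levels [4 4 6]
Step 4: flows [0=1,2->0,2->1] -> levels [5 5 4]
  -> period-2 cycle (repeats step 2); tank 0 never drops to <=3
Tank 0 never reaches <=3 within 15 steps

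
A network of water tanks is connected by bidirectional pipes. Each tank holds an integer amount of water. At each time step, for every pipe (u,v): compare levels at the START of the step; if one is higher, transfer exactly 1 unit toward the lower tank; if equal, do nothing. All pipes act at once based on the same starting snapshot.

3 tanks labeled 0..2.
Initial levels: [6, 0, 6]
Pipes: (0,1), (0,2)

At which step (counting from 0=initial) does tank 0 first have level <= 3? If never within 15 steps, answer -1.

Step 1: flows [0->1,0=2] -> levels [5 1 6]
Step 2: flows [0->1,2->0] -> levels [5 2 5]
Step 3: flows [0->1,0=2] -> levels [4 3 5]
Step 4: flows [0->1,2->0] -> levels [4 4 4]
Step 5: flows [0=1,0=2] -> levels [4 4 4]
  -> stable; tank 0 stays at 4 > 3
Tank 0 never reaches <=3 within 15 steps

Answer: -1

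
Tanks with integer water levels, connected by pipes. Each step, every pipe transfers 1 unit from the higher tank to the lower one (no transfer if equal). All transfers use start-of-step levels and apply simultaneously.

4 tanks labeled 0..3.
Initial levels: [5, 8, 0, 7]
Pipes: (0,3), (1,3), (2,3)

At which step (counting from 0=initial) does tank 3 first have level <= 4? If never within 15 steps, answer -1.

Answer: 5

Derivation:
Step 1: flows [3->0,1->3,3->2] -> levels [6 7 1 6]
Step 2: flows [0=3,1->3,3->2] -> levels [6 6 2 6]
Step 3: flows [0=3,1=3,3->2] -> levels [6 6 3 5]
Step 4: flows [0->3,1->3,3->2] -> levels [5 5 4 6]
Step 5: flows [3->0,3->1,3->2] -> levels [6 6 5 3]
Tank 3 first reaches <=4 at step 5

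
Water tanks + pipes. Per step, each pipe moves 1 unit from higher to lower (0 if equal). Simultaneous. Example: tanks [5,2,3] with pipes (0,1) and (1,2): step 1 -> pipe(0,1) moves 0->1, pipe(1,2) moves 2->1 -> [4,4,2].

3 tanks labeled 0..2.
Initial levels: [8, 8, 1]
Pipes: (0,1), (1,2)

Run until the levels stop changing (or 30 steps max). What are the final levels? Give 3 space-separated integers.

Answer: 5 7 5

Derivation:
Step 1: flows [0=1,1->2] -> levels [8 7 2]
Step 2: flows [0->1,1->2] -> levels [7 7 3]
Step 3: flows [0=1,1->2] -> levels [7 6 4]
Step 4: flows [0->1,1->2] -> levels [6 6 5]
Step 5: flows [0=1,1->2] -> levels [6 5 6]
Step 6: flows [0->1,2->1] -> levels [5 7 5]
Step 7: flows [1->0,1->2] -> levels [6 5 6]
  -> period-2 cycle: step 7 state = step 5 state; never stabilizes
  -> state at step 30: (30-5) mod 2 = 1, same as step 6 -> [5 7 5]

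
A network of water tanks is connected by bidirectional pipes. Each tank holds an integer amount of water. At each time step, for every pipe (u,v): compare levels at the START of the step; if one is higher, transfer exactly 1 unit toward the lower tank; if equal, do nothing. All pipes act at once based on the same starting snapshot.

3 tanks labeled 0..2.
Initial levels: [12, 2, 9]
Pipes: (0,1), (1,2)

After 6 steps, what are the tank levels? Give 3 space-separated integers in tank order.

Answer: 7 9 7

Derivation:
Step 1: flows [0->1,2->1] -> levels [11 4 8]
Step 2: flows [0->1,2->1] -> levels [10 6 7]
Step 3: flows [0->1,2->1] -> levels [9 8 6]
Step 4: flows [0->1,1->2] -> levels [8 8 7]
Step 5: flows [0=1,1->2] -> levels [8 7 8]
Step 6: flows [0->1,2->1] -> levels [7 9 7]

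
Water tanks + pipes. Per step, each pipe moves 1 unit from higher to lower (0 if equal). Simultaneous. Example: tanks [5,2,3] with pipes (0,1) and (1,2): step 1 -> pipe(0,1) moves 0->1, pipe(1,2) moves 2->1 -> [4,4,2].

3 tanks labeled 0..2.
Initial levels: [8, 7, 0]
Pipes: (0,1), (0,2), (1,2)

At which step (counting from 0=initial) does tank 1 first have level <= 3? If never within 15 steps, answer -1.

Step 1: flows [0->1,0->2,1->2] -> levels [6 7 2]
Step 2: flows [1->0,0->2,1->2] -> levels [6 5 4]
Step 3: flows [0->1,0->2,1->2] -> levels [4 5 6]
Step 4: flows [1->0,2->0,2->1] -> levels [6 5 4]
  -> period-2 cycle (repeats step 2); tank 1 never drops to <=3
Tank 1 never reaches <=3 within 15 steps

Answer: -1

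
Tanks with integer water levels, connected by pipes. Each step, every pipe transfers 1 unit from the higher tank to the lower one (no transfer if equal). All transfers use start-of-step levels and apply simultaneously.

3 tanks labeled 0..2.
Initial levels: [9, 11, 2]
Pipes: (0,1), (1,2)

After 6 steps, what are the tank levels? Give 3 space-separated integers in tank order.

Answer: 7 8 7

Derivation:
Step 1: flows [1->0,1->2] -> levels [10 9 3]
Step 2: flows [0->1,1->2] -> levels [9 9 4]
Step 3: flows [0=1,1->2] -> levels [9 8 5]
Step 4: flows [0->1,1->2] -> levels [8 8 6]
Step 5: flows [0=1,1->2] -> levels [8 7 7]
Step 6: flows [0->1,1=2] -> levels [7 8 7]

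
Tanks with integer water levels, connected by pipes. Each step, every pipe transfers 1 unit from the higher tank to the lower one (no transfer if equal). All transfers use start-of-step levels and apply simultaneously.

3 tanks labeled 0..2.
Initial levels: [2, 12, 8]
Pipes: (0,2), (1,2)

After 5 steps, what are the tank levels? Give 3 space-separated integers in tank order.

Step 1: flows [2->0,1->2] -> levels [3 11 8]
Step 2: flows [2->0,1->2] -> levels [4 10 8]
Step 3: flows [2->0,1->2] -> levels [5 9 8]
Step 4: flows [2->0,1->2] -> levels [6 8 8]
Step 5: flows [2->0,1=2] -> levels [7 8 7]

Answer: 7 8 7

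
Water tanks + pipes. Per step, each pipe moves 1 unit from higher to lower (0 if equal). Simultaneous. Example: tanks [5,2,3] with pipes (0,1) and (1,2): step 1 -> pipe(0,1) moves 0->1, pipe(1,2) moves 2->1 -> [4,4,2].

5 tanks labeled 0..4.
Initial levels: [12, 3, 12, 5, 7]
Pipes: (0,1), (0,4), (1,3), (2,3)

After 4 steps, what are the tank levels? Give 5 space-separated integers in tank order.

Answer: 7 8 8 8 8

Derivation:
Step 1: flows [0->1,0->4,3->1,2->3] -> levels [10 5 11 5 8]
Step 2: flows [0->1,0->4,1=3,2->3] -> levels [8 6 10 6 9]
Step 3: flows [0->1,4->0,1=3,2->3] -> levels [8 7 9 7 8]
Step 4: flows [0->1,0=4,1=3,2->3] -> levels [7 8 8 8 8]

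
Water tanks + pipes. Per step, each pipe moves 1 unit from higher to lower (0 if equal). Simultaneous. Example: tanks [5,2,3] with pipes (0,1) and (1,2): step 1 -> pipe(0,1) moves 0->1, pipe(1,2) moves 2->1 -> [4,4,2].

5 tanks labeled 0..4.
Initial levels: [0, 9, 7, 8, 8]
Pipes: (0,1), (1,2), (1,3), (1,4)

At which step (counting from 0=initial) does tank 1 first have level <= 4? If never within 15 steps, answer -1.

Step 1: flows [1->0,1->2,1->3,1->4] -> levels [1 5 8 9 9]
Step 2: flows [1->0,2->1,3->1,4->1] -> levels [2 7 7 8 8]
Step 3: flows [1->0,1=2,3->1,4->1] -> levels [3 8 7 7 7]
Step 4: flows [1->0,1->2,1->3,1->4] -> levels [4 4 8 8 8]
Tank 1 first reaches <=4 at step 4

Answer: 4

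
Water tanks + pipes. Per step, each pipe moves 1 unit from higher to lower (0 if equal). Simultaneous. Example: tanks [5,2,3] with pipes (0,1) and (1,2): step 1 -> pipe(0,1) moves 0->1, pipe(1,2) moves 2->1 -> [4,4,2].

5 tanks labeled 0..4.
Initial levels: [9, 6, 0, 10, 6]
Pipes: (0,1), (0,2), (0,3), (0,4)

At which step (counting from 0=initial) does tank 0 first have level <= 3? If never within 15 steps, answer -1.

Step 1: flows [0->1,0->2,3->0,0->4] -> levels [7 7 1 9 7]
Step 2: flows [0=1,0->2,3->0,0=4] -> levels [7 7 2 8 7]
Step 3: flows [0=1,0->2,3->0,0=4] -> levels [7 7 3 7 7]
Step 4: flows [0=1,0->2,0=3,0=4] -> levels [6 7 4 7 7]
Step 5: flows [1->0,0->2,3->0,4->0] -> levels [8 6 5 6 6]
Step 6: flows [0->1,0->2,0->3,0->4] -> levels [4 7 6 7 7]
Step 7: flows [1->0,2->0,3->0,4->0] -> levels [8 6 5 6 6]
  -> period-2 cycle (repeats step 5); tank 0 never drops to <=3
Tank 0 never reaches <=3 within 15 steps

Answer: -1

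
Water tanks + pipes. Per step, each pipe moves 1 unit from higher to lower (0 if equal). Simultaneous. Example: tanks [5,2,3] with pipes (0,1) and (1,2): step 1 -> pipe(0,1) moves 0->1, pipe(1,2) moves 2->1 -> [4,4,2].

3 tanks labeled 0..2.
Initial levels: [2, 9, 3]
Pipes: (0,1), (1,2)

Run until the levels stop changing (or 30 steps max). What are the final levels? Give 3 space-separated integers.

Step 1: flows [1->0,1->2] -> levels [3 7 4]
Step 2: flows [1->0,1->2] -> levels [4 5 5]
Step 3: flows [1->0,1=2] -> levels [5 4 5]
Step 4: flows [0->1,2->1] -> levels [4 6 4]
Step 5: flows [1->0,1->2] -> levels [5 4 5]
  -> period-2 cycle: step 5 state = step 3 state; never stabilizes
  -> state at step 30: (30-3) mod 2 = 1, same as step 4 -> [4 6 4]

Answer: 4 6 4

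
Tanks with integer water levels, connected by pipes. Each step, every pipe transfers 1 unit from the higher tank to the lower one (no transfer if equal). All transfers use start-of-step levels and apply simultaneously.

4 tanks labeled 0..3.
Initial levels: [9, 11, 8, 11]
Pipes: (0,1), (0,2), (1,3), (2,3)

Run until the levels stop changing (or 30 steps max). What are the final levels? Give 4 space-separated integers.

Answer: 11 9 9 10

Derivation:
Step 1: flows [1->0,0->2,1=3,3->2] -> levels [9 10 10 10]
Step 2: flows [1->0,2->0,1=3,2=3] -> levels [11 9 9 10]
Step 3: flows [0->1,0->2,3->1,3->2] -> levels [9 11 11 8]
Step 4: flows [1->0,2->0,1->3,2->3] -> levels [11 9 9 10]
  -> period-2 cycle: step 4 state = step 2 state; never stabilizes
  -> state at step 30: (30-2) mod 2 = 0, same as step 2 -> [11 9 9 10]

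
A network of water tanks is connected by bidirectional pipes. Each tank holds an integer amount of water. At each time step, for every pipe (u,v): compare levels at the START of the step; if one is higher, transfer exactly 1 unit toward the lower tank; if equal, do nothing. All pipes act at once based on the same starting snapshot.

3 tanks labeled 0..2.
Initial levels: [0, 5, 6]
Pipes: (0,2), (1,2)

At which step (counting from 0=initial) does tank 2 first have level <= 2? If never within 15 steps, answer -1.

Step 1: flows [2->0,2->1] -> levels [1 6 4]
Step 2: flows [2->0,1->2] -> levels [2 5 4]
Step 3: flows [2->0,1->2] -> levels [3 4 4]
Step 4: flows [2->0,1=2] -> levels [4 4 3]
Step 5: flows [0->2,1->2] -> levels [3 3 5]
Step 6: flows [2->0,2->1] -> levels [4 4 3]
  -> period-2 cycle (repeats step 4); tank 2 never drops to <=2
Tank 2 never reaches <=2 within 15 steps

Answer: -1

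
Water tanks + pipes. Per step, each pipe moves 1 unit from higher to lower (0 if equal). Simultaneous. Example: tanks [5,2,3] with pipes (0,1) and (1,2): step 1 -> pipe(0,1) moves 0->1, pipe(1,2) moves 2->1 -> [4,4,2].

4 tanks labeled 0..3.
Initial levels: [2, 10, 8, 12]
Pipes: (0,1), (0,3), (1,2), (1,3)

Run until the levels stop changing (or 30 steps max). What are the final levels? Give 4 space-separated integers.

Answer: 7 10 8 7

Derivation:
Step 1: flows [1->0,3->0,1->2,3->1] -> levels [4 9 9 10]
Step 2: flows [1->0,3->0,1=2,3->1] -> levels [6 9 9 8]
Step 3: flows [1->0,3->0,1=2,1->3] -> levels [8 7 9 8]
Step 4: flows [0->1,0=3,2->1,3->1] -> levels [7 10 8 7]
Step 5: flows [1->0,0=3,1->2,1->3] -> levels [8 7 9 8]
  -> period-2 cycle: step 5 state = step 3 state; never stabilizes
  -> state at step 30: (30-3) mod 2 = 1, same as step 4 -> [7 10 8 7]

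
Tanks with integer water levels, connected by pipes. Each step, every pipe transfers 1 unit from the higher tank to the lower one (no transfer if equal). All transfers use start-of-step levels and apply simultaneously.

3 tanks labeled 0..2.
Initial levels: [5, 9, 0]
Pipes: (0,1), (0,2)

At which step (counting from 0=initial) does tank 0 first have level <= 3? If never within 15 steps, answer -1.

Answer: -1

Derivation:
Step 1: flows [1->0,0->2] -> levels [5 8 1]
Step 2: flows [1->0,0->2] -> levels [5 7 2]
Step 3: flows [1->0,0->2] -> levels [5 6 3]
Step 4: flows [1->0,0->2] -> levels [5 5 4]
Step 5: flows [0=1,0->2] -> levels [4 5 5]
Step 6: flows [1->0,2->0] -> levels [6 4 4]
Step 7: flows [0->1,0->2] -> levels [4 5 5]
  -> period-2 cycle (repeats step 5); tank 0 never drops to <=3
Tank 0 never reaches <=3 within 15 steps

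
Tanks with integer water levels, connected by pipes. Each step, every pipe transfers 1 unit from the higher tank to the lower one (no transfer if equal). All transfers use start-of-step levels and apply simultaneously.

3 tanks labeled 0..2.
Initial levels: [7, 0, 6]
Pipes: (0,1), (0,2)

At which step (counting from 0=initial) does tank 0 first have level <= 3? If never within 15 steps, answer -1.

Answer: 6

Derivation:
Step 1: flows [0->1,0->2] -> levels [5 1 7]
Step 2: flows [0->1,2->0] -> levels [5 2 6]
Step 3: flows [0->1,2->0] -> levels [5 3 5]
Step 4: flows [0->1,0=2] -> levels [4 4 5]
Step 5: flows [0=1,2->0] -> levels [5 4 4]
Step 6: flows [0->1,0->2] -> levels [3 5 5]
Tank 0 first reaches <=3 at step 6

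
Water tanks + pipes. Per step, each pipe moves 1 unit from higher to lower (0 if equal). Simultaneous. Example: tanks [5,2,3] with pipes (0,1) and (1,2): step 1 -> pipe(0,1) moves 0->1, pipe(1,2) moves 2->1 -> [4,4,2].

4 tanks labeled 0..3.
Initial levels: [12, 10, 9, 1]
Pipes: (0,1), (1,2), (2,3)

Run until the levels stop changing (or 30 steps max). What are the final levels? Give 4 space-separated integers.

Answer: 8 9 7 8

Derivation:
Step 1: flows [0->1,1->2,2->3] -> levels [11 10 9 2]
Step 2: flows [0->1,1->2,2->3] -> levels [10 10 9 3]
Step 3: flows [0=1,1->2,2->3] -> levels [10 9 9 4]
Step 4: flows [0->1,1=2,2->3] -> levels [9 10 8 5]
Step 5: flows [1->0,1->2,2->3] -> levels [10 8 8 6]
Step 6: flows [0->1,1=2,2->3] -> levels [9 9 7 7]
Step 7: flows [0=1,1->2,2=3] -> levels [9 8 8 7]
Step 8: flows [0->1,1=2,2->3] -> levels [8 9 7 8]
Step 9: flows [1->0,1->2,3->2] -> levels [9 7 9 7]
Step 10: flows [0->1,2->1,2->3] -> levels [8 9 7 8]
  -> period-2 cycle: step 10 state = step 8 state; never stabilizes
  -> state at step 30: (30-8) mod 2 = 0, same as step 8 -> [8 9 7 8]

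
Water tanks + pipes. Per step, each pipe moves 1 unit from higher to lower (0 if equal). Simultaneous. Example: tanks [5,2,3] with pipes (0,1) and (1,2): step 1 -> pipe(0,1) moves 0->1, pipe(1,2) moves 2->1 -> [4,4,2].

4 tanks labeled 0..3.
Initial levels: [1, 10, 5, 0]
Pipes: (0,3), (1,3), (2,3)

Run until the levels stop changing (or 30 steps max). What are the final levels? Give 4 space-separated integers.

Answer: 3 4 3 6

Derivation:
Step 1: flows [0->3,1->3,2->3] -> levels [0 9 4 3]
Step 2: flows [3->0,1->3,2->3] -> levels [1 8 3 4]
Step 3: flows [3->0,1->3,3->2] -> levels [2 7 4 3]
Step 4: flows [3->0,1->3,2->3] -> levels [3 6 3 4]
Step 5: flows [3->0,1->3,3->2] -> levels [4 5 4 3]
Step 6: flows [0->3,1->3,2->3] -> levels [3 4 3 6]
Step 7: flows [3->0,3->1,3->2] -> levels [4 5 4 3]
  -> period-2 cycle: step 7 state = step 5 state; never stabilizes
  -> state at step 30: (30-5) mod 2 = 1, same as step 6 -> [3 4 3 6]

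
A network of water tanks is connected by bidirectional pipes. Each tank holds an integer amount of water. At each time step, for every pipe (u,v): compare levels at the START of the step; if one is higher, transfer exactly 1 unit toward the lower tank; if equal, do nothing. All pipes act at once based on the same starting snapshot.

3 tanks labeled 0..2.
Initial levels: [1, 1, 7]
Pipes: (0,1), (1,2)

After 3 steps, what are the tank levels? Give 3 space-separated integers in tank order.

Step 1: flows [0=1,2->1] -> levels [1 2 6]
Step 2: flows [1->0,2->1] -> levels [2 2 5]
Step 3: flows [0=1,2->1] -> levels [2 3 4]

Answer: 2 3 4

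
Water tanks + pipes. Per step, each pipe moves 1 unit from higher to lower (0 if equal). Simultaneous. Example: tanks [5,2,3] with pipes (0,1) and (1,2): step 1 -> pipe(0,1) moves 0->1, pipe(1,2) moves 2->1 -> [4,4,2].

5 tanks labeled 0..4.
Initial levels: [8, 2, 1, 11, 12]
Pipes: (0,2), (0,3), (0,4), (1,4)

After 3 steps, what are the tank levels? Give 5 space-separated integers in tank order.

Answer: 7 5 4 10 8

Derivation:
Step 1: flows [0->2,3->0,4->0,4->1] -> levels [9 3 2 10 10]
Step 2: flows [0->2,3->0,4->0,4->1] -> levels [10 4 3 9 8]
Step 3: flows [0->2,0->3,0->4,4->1] -> levels [7 5 4 10 8]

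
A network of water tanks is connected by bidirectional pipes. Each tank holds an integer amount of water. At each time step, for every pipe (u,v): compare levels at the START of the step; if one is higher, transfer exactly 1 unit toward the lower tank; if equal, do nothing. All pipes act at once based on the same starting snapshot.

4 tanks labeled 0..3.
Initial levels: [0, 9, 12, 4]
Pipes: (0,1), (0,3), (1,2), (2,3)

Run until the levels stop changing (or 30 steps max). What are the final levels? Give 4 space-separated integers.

Answer: 5 7 5 8

Derivation:
Step 1: flows [1->0,3->0,2->1,2->3] -> levels [2 9 10 4]
Step 2: flows [1->0,3->0,2->1,2->3] -> levels [4 9 8 4]
Step 3: flows [1->0,0=3,1->2,2->3] -> levels [5 7 8 5]
Step 4: flows [1->0,0=3,2->1,2->3] -> levels [6 7 6 6]
Step 5: flows [1->0,0=3,1->2,2=3] -> levels [7 5 7 6]
Step 6: flows [0->1,0->3,2->1,2->3] -> levels [5 7 5 8]
Step 7: flows [1->0,3->0,1->2,3->2] -> levels [7 5 7 6]
  -> period-2 cycle: step 7 state = step 5 state; never stabilizes
  -> state at step 30: (30-5) mod 2 = 1, same as step 6 -> [5 7 5 8]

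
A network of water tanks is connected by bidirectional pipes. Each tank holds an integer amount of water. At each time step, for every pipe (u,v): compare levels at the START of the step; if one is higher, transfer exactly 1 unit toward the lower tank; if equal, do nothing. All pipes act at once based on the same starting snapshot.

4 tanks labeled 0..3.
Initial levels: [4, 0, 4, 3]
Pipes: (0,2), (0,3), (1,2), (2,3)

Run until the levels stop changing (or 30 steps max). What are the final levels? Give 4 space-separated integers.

Step 1: flows [0=2,0->3,2->1,2->3] -> levels [3 1 2 5]
Step 2: flows [0->2,3->0,2->1,3->2] -> levels [3 2 3 3]
Step 3: flows [0=2,0=3,2->1,2=3] -> levels [3 3 2 3]
Step 4: flows [0->2,0=3,1->2,3->2] -> levels [2 2 5 2]
Step 5: flows [2->0,0=3,2->1,2->3] -> levels [3 3 2 3]
  -> period-2 cycle: step 5 state = step 3 state; never stabilizes
  -> state at step 30: (30-3) mod 2 = 1, same as step 4 -> [2 2 5 2]

Answer: 2 2 5 2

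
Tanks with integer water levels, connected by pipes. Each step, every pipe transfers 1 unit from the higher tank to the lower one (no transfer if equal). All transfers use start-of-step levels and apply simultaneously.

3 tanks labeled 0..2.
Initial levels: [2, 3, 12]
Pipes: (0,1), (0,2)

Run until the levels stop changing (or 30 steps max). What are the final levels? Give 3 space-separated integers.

Answer: 7 5 5

Derivation:
Step 1: flows [1->0,2->0] -> levels [4 2 11]
Step 2: flows [0->1,2->0] -> levels [4 3 10]
Step 3: flows [0->1,2->0] -> levels [4 4 9]
Step 4: flows [0=1,2->0] -> levels [5 4 8]
Step 5: flows [0->1,2->0] -> levels [5 5 7]
Step 6: flows [0=1,2->0] -> levels [6 5 6]
Step 7: flows [0->1,0=2] -> levels [5 6 6]
Step 8: flows [1->0,2->0] -> levels [7 5 5]
Step 9: flows [0->1,0->2] -> levels [5 6 6]
  -> period-2 cycle: step 9 state = step 7 state; never stabilizes
  -> state at step 30: (30-7) mod 2 = 1, same as step 8 -> [7 5 5]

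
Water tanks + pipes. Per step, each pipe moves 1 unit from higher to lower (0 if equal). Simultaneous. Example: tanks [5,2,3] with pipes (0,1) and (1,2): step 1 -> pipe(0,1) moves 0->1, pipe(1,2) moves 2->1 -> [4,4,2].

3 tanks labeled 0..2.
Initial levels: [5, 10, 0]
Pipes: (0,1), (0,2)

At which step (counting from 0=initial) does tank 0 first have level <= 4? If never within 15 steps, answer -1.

Answer: -1

Derivation:
Step 1: flows [1->0,0->2] -> levels [5 9 1]
Step 2: flows [1->0,0->2] -> levels [5 8 2]
Step 3: flows [1->0,0->2] -> levels [5 7 3]
Step 4: flows [1->0,0->2] -> levels [5 6 4]
Step 5: flows [1->0,0->2] -> levels [5 5 5]
Step 6: flows [0=1,0=2] -> levels [5 5 5]
  -> stable; tank 0 stays at 5 > 4
Tank 0 never reaches <=4 within 15 steps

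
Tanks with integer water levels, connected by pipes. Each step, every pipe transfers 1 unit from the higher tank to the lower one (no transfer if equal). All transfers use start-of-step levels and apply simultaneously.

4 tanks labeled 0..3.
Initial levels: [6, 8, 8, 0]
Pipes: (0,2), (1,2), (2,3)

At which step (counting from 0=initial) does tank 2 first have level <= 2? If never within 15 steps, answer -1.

Step 1: flows [2->0,1=2,2->3] -> levels [7 8 6 1]
Step 2: flows [0->2,1->2,2->3] -> levels [6 7 7 2]
Step 3: flows [2->0,1=2,2->3] -> levels [7 7 5 3]
Step 4: flows [0->2,1->2,2->3] -> levels [6 6 6 4]
Step 5: flows [0=2,1=2,2->3] -> levels [6 6 5 5]
Step 6: flows [0->2,1->2,2=3] -> levels [5 5 7 5]
Step 7: flows [2->0,2->1,2->3] -> levels [6 6 4 6]
Step 8: flows [0->2,1->2,3->2] -> levels [5 5 7 5]
  -> period-2 cycle (repeats step 6); tank 2 never drops to <=2
Tank 2 never reaches <=2 within 15 steps

Answer: -1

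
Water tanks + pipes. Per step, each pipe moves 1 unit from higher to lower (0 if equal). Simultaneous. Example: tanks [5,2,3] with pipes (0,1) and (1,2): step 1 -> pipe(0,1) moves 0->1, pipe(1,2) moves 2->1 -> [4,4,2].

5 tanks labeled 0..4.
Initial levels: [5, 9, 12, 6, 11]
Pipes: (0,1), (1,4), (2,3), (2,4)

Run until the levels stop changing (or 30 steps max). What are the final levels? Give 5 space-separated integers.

Step 1: flows [1->0,4->1,2->3,2->4] -> levels [6 9 10 7 11]
Step 2: flows [1->0,4->1,2->3,4->2] -> levels [7 9 10 8 9]
Step 3: flows [1->0,1=4,2->3,2->4] -> levels [8 8 8 9 10]
Step 4: flows [0=1,4->1,3->2,4->2] -> levels [8 9 10 8 8]
Step 5: flows [1->0,1->4,2->3,2->4] -> levels [9 7 8 9 10]
Step 6: flows [0->1,4->1,3->2,4->2] -> levels [8 9 10 8 8]
  -> period-2 cycle: step 6 state = step 4 state; never stabilizes
  -> state at step 30: (30-4) mod 2 = 0, same as step 4 -> [8 9 10 8 8]

Answer: 8 9 10 8 8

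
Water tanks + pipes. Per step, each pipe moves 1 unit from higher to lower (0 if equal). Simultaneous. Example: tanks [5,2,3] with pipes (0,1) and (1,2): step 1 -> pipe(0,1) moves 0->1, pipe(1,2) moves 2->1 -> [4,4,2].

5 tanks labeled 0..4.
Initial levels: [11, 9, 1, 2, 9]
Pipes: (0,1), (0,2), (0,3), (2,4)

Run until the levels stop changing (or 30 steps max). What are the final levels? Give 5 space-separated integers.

Answer: 8 6 5 6 7

Derivation:
Step 1: flows [0->1,0->2,0->3,4->2] -> levels [8 10 3 3 8]
Step 2: flows [1->0,0->2,0->3,4->2] -> levels [7 9 5 4 7]
Step 3: flows [1->0,0->2,0->3,4->2] -> levels [6 8 7 5 6]
Step 4: flows [1->0,2->0,0->3,2->4] -> levels [7 7 5 6 7]
Step 5: flows [0=1,0->2,0->3,4->2] -> levels [5 7 7 7 6]
Step 6: flows [1->0,2->0,3->0,2->4] -> levels [8 6 5 6 7]
Step 7: flows [0->1,0->2,0->3,4->2] -> levels [5 7 7 7 6]
  -> period-2 cycle: step 7 state = step 5 state; never stabilizes
  -> state at step 30: (30-5) mod 2 = 1, same as step 6 -> [8 6 5 6 7]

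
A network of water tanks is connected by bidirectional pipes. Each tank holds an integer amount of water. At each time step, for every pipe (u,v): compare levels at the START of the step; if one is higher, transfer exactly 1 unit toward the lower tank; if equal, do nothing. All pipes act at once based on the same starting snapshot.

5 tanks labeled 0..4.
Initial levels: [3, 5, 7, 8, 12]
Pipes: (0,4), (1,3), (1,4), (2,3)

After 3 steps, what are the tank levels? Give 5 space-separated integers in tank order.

Answer: 6 9 8 6 6

Derivation:
Step 1: flows [4->0,3->1,4->1,3->2] -> levels [4 7 8 6 10]
Step 2: flows [4->0,1->3,4->1,2->3] -> levels [5 7 7 8 8]
Step 3: flows [4->0,3->1,4->1,3->2] -> levels [6 9 8 6 6]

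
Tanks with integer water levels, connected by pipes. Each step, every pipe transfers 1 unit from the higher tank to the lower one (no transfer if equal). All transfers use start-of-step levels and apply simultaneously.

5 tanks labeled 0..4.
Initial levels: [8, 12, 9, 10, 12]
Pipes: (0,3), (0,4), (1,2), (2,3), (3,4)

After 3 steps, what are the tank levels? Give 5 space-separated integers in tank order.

Answer: 10 10 12 9 10

Derivation:
Step 1: flows [3->0,4->0,1->2,3->2,4->3] -> levels [10 11 11 9 10]
Step 2: flows [0->3,0=4,1=2,2->3,4->3] -> levels [9 11 10 12 9]
Step 3: flows [3->0,0=4,1->2,3->2,3->4] -> levels [10 10 12 9 10]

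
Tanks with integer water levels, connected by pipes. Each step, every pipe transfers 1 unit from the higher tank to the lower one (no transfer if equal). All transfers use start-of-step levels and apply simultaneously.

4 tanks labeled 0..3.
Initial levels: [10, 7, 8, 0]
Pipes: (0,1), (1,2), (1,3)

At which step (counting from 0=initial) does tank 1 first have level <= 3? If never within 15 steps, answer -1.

Step 1: flows [0->1,2->1,1->3] -> levels [9 8 7 1]
Step 2: flows [0->1,1->2,1->3] -> levels [8 7 8 2]
Step 3: flows [0->1,2->1,1->3] -> levels [7 8 7 3]
Step 4: flows [1->0,1->2,1->3] -> levels [8 5 8 4]
Step 5: flows [0->1,2->1,1->3] -> levels [7 6 7 5]
Step 6: flows [0->1,2->1,1->3] -> levels [6 7 6 6]
Step 7: flows [1->0,1->2,1->3] -> levels [7 4 7 7]
Step 8: flows [0->1,2->1,3->1] -> levels [6 7 6 6]
  -> period-2 cycle (repeats step 6); tank 1 never drops to <=3
Tank 1 never reaches <=3 within 15 steps

Answer: -1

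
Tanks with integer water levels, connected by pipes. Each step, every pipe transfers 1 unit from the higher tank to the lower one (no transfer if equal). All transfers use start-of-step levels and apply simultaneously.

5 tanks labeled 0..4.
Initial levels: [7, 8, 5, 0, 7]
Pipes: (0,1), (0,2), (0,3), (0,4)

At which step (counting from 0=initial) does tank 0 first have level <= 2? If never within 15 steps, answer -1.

Step 1: flows [1->0,0->2,0->3,0=4] -> levels [6 7 6 1 7]
Step 2: flows [1->0,0=2,0->3,4->0] -> levels [7 6 6 2 6]
Step 3: flows [0->1,0->2,0->3,0->4] -> levels [3 7 7 3 7]
Step 4: flows [1->0,2->0,0=3,4->0] -> levels [6 6 6 3 6]
Step 5: flows [0=1,0=2,0->3,0=4] -> levels [5 6 6 4 6]
Step 6: flows [1->0,2->0,0->3,4->0] -> levels [7 5 5 5 5]
Step 7: flows [0->1,0->2,0->3,0->4] -> levels [3 6 6 6 6]
Step 8: flows [1->0,2->0,3->0,4->0] -> levels [7 5 5 5 5]
  -> period-2 cycle (repeats step 6); tank 0 never drops to <=2
Tank 0 never reaches <=2 within 15 steps

Answer: -1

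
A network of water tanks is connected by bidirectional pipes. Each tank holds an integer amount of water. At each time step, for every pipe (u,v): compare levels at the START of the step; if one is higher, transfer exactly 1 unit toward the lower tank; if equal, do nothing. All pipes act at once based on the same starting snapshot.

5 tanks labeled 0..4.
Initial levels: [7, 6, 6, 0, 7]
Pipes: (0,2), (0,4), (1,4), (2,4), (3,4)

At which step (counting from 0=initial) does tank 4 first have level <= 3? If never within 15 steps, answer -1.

Step 1: flows [0->2,0=4,4->1,4->2,4->3] -> levels [6 7 8 1 4]
Step 2: flows [2->0,0->4,1->4,2->4,4->3] -> levels [6 6 6 2 6]
Step 3: flows [0=2,0=4,1=4,2=4,4->3] -> levels [6 6 6 3 5]
Step 4: flows [0=2,0->4,1->4,2->4,4->3] -> levels [5 5 5 4 7]
Step 5: flows [0=2,4->0,4->1,4->2,4->3] -> levels [6 6 6 5 3]
Tank 4 first reaches <=3 at step 5

Answer: 5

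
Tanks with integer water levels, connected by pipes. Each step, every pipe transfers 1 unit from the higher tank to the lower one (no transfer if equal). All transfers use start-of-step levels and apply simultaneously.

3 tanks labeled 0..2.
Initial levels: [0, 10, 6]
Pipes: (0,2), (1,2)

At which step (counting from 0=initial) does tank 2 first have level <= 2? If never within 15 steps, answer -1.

Answer: -1

Derivation:
Step 1: flows [2->0,1->2] -> levels [1 9 6]
Step 2: flows [2->0,1->2] -> levels [2 8 6]
Step 3: flows [2->0,1->2] -> levels [3 7 6]
Step 4: flows [2->0,1->2] -> levels [4 6 6]
Step 5: flows [2->0,1=2] -> levels [5 6 5]
Step 6: flows [0=2,1->2] -> levels [5 5 6]
Step 7: flows [2->0,2->1] -> levels [6 6 4]
Step 8: flows [0->2,1->2] -> levels [5 5 6]
  -> period-2 cycle (repeats step 6); tank 2 never drops to <=2
Tank 2 never reaches <=2 within 15 steps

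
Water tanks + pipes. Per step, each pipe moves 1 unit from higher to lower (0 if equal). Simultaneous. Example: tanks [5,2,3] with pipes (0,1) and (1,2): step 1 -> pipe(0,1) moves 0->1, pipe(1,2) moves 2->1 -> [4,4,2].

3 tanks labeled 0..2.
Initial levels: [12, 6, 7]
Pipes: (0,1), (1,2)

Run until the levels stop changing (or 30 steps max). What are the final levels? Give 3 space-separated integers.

Step 1: flows [0->1,2->1] -> levels [11 8 6]
Step 2: flows [0->1,1->2] -> levels [10 8 7]
Step 3: flows [0->1,1->2] -> levels [9 8 8]
Step 4: flows [0->1,1=2] -> levels [8 9 8]
Step 5: flows [1->0,1->2] -> levels [9 7 9]
Step 6: flows [0->1,2->1] -> levels [8 9 8]
  -> period-2 cycle: step 6 state = step 4 state; never stabilizes
  -> state at step 30: (30-4) mod 2 = 0, same as step 4 -> [8 9 8]

Answer: 8 9 8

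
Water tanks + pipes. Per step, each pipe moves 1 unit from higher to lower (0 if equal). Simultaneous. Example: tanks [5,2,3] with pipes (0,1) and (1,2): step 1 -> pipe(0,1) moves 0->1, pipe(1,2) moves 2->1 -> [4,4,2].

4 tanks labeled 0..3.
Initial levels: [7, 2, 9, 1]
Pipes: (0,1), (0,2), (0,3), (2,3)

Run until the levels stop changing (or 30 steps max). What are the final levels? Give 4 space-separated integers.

Step 1: flows [0->1,2->0,0->3,2->3] -> levels [6 3 7 3]
Step 2: flows [0->1,2->0,0->3,2->3] -> levels [5 4 5 5]
Step 3: flows [0->1,0=2,0=3,2=3] -> levels [4 5 5 5]
Step 4: flows [1->0,2->0,3->0,2=3] -> levels [7 4 4 4]
Step 5: flows [0->1,0->2,0->3,2=3] -> levels [4 5 5 5]
  -> period-2 cycle: step 5 state = step 3 state; never stabilizes
  -> state at step 30: (30-3) mod 2 = 1, same as step 4 -> [7 4 4 4]

Answer: 7 4 4 4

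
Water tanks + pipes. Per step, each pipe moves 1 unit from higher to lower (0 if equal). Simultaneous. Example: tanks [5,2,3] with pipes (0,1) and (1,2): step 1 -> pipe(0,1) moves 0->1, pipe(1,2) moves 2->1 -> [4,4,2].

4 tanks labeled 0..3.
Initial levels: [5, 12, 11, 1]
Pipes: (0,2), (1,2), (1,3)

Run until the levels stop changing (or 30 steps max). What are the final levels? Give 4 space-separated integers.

Answer: 8 8 7 6

Derivation:
Step 1: flows [2->0,1->2,1->3] -> levels [6 10 11 2]
Step 2: flows [2->0,2->1,1->3] -> levels [7 10 9 3]
Step 3: flows [2->0,1->2,1->3] -> levels [8 8 9 4]
Step 4: flows [2->0,2->1,1->3] -> levels [9 8 7 5]
Step 5: flows [0->2,1->2,1->3] -> levels [8 6 9 6]
Step 6: flows [2->0,2->1,1=3] -> levels [9 7 7 6]
Step 7: flows [0->2,1=2,1->3] -> levels [8 6 8 7]
Step 8: flows [0=2,2->1,3->1] -> levels [8 8 7 6]
Step 9: flows [0->2,1->2,1->3] -> levels [7 6 9 7]
Step 10: flows [2->0,2->1,3->1] -> levels [8 8 7 6]
  -> period-2 cycle: step 10 state = step 8 state; never stabilizes
  -> state at step 30: (30-8) mod 2 = 0, same as step 8 -> [8 8 7 6]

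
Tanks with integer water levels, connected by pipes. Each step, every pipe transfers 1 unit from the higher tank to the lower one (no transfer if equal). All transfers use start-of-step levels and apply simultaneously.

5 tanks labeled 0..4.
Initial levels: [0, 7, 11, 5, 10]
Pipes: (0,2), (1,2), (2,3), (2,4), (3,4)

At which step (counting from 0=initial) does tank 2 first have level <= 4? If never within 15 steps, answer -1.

Answer: 5

Derivation:
Step 1: flows [2->0,2->1,2->3,2->4,4->3] -> levels [1 8 7 7 10]
Step 2: flows [2->0,1->2,2=3,4->2,4->3] -> levels [2 7 8 8 8]
Step 3: flows [2->0,2->1,2=3,2=4,3=4] -> levels [3 8 6 8 8]
Step 4: flows [2->0,1->2,3->2,4->2,3=4] -> levels [4 7 8 7 7]
Step 5: flows [2->0,2->1,2->3,2->4,3=4] -> levels [5 8 4 8 8]
Tank 2 first reaches <=4 at step 5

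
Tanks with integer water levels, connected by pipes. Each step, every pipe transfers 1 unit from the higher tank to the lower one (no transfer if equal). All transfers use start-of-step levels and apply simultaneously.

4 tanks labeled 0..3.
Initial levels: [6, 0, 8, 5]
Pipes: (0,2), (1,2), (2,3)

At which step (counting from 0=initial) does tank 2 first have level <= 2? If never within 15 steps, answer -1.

Answer: -1

Derivation:
Step 1: flows [2->0,2->1,2->3] -> levels [7 1 5 6]
Step 2: flows [0->2,2->1,3->2] -> levels [6 2 6 5]
Step 3: flows [0=2,2->1,2->3] -> levels [6 3 4 6]
Step 4: flows [0->2,2->1,3->2] -> levels [5 4 5 5]
Step 5: flows [0=2,2->1,2=3] -> levels [5 5 4 5]
Step 6: flows [0->2,1->2,3->2] -> levels [4 4 7 4]
Step 7: flows [2->0,2->1,2->3] -> levels [5 5 4 5]
  -> period-2 cycle (repeats step 5); tank 2 never drops to <=2
Tank 2 never reaches <=2 within 15 steps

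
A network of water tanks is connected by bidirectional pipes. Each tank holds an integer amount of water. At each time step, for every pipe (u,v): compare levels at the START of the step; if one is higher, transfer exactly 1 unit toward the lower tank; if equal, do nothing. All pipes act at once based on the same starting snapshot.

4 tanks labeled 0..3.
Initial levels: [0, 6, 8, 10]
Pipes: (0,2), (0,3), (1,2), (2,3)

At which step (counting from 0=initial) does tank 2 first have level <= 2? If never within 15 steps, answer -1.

Answer: -1

Derivation:
Step 1: flows [2->0,3->0,2->1,3->2] -> levels [2 7 7 8]
Step 2: flows [2->0,3->0,1=2,3->2] -> levels [4 7 7 6]
Step 3: flows [2->0,3->0,1=2,2->3] -> levels [6 7 5 6]
Step 4: flows [0->2,0=3,1->2,3->2] -> levels [5 6 8 5]
Step 5: flows [2->0,0=3,2->1,2->3] -> levels [6 7 5 6]
  -> period-2 cycle (repeats step 3); tank 2 never drops to <=2
Tank 2 never reaches <=2 within 15 steps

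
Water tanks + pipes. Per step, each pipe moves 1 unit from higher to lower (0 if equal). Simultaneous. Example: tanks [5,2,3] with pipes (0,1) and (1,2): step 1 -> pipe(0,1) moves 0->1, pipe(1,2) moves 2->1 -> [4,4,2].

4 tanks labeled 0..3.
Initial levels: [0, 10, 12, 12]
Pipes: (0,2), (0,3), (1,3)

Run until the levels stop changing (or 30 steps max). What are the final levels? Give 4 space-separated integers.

Step 1: flows [2->0,3->0,3->1] -> levels [2 11 11 10]
Step 2: flows [2->0,3->0,1->3] -> levels [4 10 10 10]
Step 3: flows [2->0,3->0,1=3] -> levels [6 10 9 9]
Step 4: flows [2->0,3->0,1->3] -> levels [8 9 8 9]
Step 5: flows [0=2,3->0,1=3] -> levels [9 9 8 8]
Step 6: flows [0->2,0->3,1->3] -> levels [7 8 9 10]
Step 7: flows [2->0,3->0,3->1] -> levels [9 9 8 8]
  -> period-2 cycle: step 7 state = step 5 state; never stabilizes
  -> state at step 30: (30-5) mod 2 = 1, same as step 6 -> [7 8 9 10]

Answer: 7 8 9 10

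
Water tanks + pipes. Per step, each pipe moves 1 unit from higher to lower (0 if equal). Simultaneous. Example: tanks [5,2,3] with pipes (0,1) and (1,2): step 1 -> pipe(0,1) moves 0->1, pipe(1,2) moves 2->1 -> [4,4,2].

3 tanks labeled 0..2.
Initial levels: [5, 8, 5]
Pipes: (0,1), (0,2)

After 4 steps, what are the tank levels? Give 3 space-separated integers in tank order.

Answer: 6 6 6

Derivation:
Step 1: flows [1->0,0=2] -> levels [6 7 5]
Step 2: flows [1->0,0->2] -> levels [6 6 6]
Step 3: flows [0=1,0=2] -> levels [6 6 6]
  -> stable; steps 4..4 unchanged -> [6 6 6]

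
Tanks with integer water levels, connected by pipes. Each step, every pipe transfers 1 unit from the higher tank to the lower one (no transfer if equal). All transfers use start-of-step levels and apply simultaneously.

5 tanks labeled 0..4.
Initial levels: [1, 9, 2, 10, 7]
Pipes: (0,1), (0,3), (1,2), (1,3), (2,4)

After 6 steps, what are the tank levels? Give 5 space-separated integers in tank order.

Answer: 6 4 7 7 5

Derivation:
Step 1: flows [1->0,3->0,1->2,3->1,4->2] -> levels [3 8 4 8 6]
Step 2: flows [1->0,3->0,1->2,1=3,4->2] -> levels [5 6 6 7 5]
Step 3: flows [1->0,3->0,1=2,3->1,2->4] -> levels [7 6 5 5 6]
Step 4: flows [0->1,0->3,1->2,1->3,4->2] -> levels [5 5 7 7 5]
Step 5: flows [0=1,3->0,2->1,3->1,2->4] -> levels [6 7 5 5 6]
Step 6: flows [1->0,0->3,1->2,1->3,4->2] -> levels [6 4 7 7 5]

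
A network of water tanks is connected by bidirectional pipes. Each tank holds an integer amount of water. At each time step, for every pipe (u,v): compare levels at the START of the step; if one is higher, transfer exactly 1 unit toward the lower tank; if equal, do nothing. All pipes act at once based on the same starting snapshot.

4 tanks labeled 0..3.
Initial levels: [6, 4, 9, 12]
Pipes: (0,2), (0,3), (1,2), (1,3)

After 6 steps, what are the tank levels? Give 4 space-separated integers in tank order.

Answer: 9 9 7 6

Derivation:
Step 1: flows [2->0,3->0,2->1,3->1] -> levels [8 6 7 10]
Step 2: flows [0->2,3->0,2->1,3->1] -> levels [8 8 7 8]
Step 3: flows [0->2,0=3,1->2,1=3] -> levels [7 7 9 8]
Step 4: flows [2->0,3->0,2->1,3->1] -> levels [9 9 7 6]
Step 5: flows [0->2,0->3,1->2,1->3] -> levels [7 7 9 8]
  -> period-2 cycle: step 5 state = step 3 state
  -> state at step 6: (6-3) mod 2 = 1, same as step 4 -> [9 9 7 6]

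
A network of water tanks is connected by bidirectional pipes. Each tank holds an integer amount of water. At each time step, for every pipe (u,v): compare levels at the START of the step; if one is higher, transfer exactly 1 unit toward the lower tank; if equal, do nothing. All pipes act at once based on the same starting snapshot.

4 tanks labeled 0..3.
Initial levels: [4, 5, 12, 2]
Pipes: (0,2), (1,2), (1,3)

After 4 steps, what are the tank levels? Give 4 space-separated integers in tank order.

Answer: 6 6 6 5

Derivation:
Step 1: flows [2->0,2->1,1->3] -> levels [5 5 10 3]
Step 2: flows [2->0,2->1,1->3] -> levels [6 5 8 4]
Step 3: flows [2->0,2->1,1->3] -> levels [7 5 6 5]
Step 4: flows [0->2,2->1,1=3] -> levels [6 6 6 5]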